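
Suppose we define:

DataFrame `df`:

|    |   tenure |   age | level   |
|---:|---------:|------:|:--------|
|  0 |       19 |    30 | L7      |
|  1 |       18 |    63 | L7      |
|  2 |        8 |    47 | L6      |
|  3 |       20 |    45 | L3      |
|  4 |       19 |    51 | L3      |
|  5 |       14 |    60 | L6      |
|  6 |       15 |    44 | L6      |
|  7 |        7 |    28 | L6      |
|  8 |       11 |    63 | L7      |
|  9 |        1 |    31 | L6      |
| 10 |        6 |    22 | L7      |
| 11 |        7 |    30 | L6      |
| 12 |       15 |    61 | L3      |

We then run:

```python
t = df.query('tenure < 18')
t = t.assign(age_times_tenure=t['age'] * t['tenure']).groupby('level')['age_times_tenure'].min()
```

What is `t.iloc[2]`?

filter rows where tenure < 18:
    tenure  age level
2        8   47    L6
5       14   60    L6
6       15   44    L6
7        7   28    L6
8       11   63    L7
9        1   31    L6
10       6   22    L7
11       7   30    L6
12      15   61    L3
add column age_times_tenure = t['age'] * t['tenure']:
    tenure  age level  age_times_tenure
2        8   47    L6               376
5       14   60    L6               840
6       15   44    L6               660
7        7   28    L6               196
8       11   63    L7               693
9        1   31    L6                31
10       6   22    L7               132
11       7   30    L6               210
12      15   61    L3               915
group by level, min of age_times_tenure:
level
L3    915
L6     31
L7    132
Name: age_times_tenure, dtype: int64

132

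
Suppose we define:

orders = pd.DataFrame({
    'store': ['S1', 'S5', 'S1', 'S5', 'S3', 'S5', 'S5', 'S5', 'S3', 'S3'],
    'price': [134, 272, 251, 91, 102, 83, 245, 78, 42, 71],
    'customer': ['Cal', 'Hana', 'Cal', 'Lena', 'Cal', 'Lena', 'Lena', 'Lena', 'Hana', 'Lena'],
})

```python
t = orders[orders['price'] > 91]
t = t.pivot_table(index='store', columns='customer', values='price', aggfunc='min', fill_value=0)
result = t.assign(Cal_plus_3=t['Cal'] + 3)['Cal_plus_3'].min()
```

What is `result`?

filter rows where price > 91:
  store  price customer
0    S1    134      Cal
1    S5    272     Hana
2    S1    251      Cal
4    S3    102      Cal
6    S5    245     Lena
pivot: rows=store, cols=customer, min(price):
customer  Cal  Hana  Lena
store                    
S1        134     0     0
S3        102     0     0
S5          0   272   245
add column Cal_plus_3 = t['Cal'] + 3:
customer  Cal  Hana  Lena  Cal_plus_3
store                                
S1        134     0     0         137
S3        102     0     0         105
S5          0   272   245           3

3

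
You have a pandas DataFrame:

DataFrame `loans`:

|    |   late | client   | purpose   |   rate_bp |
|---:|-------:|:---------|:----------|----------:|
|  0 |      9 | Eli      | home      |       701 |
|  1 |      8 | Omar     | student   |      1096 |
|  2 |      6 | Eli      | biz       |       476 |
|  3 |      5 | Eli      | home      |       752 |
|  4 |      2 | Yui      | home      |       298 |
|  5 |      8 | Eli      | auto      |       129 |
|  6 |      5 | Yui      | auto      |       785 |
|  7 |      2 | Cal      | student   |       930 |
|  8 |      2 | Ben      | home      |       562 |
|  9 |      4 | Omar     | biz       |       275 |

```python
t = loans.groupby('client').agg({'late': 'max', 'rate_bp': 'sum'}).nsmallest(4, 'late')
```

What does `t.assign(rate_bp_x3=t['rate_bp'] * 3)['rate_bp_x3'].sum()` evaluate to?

group by client: max(late), sum(rate_bp):
        late  rate_bp
client               
Ben        2      562
Cal        2      930
Eli        9     2058
Omar       8     1371
Yui        5     1083
take 4 rows with smallest late:
        late  rate_bp
client               
Ben        2      562
Cal        2      930
Yui        5     1083
Omar       8     1371
add column rate_bp_x3 = t['rate_bp'] * 3:
        late  rate_bp  rate_bp_x3
client                           
Ben        2      562        1686
Cal        2      930        2790
Yui        5     1083        3249
Omar       8     1371        4113

11838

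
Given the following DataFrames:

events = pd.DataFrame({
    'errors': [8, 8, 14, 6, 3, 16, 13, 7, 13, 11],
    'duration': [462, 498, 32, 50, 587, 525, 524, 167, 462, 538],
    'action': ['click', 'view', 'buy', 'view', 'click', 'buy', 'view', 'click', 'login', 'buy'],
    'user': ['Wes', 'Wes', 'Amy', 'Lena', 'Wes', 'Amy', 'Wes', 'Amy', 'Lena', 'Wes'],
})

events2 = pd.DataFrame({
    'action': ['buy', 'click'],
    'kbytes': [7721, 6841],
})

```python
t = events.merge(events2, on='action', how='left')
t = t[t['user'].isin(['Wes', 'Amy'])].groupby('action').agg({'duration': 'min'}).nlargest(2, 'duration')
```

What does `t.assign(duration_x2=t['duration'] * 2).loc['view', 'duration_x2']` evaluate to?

996

merge on 'action' (how='left') → 10 rows:
   errors  duration action  user  kbytes
0       8       462  click   Wes  6841.0
1       8       498   view   Wes     NaN
2      14        32    buy   Amy  7721.0
3       6        50   view  Lena     NaN
4       3       587  click   Wes  6841.0
5      16       525    buy   Amy  7721.0
6      13       524   view   Wes     NaN
7       7       167  click   Amy  6841.0
8      13       462  login  Lena     NaN
9      11       538    buy   Wes  7721.0
filter rows where user in ['Wes', 'Amy']:
   errors  duration action user  kbytes
0       8       462  click  Wes  6841.0
1       8       498   view  Wes     NaN
2      14        32    buy  Amy  7721.0
4       3       587  click  Wes  6841.0
5      16       525    buy  Amy  7721.0
6      13       524   view  Wes     NaN
7       7       167  click  Amy  6841.0
9      11       538    buy  Wes  7721.0
group by action, min of duration:
        duration
action          
buy           32
click        167
view         498
take 2 rows with largest duration:
        duration
action          
view         498
click        167
add column duration_x2 = t['duration'] * 2:
        duration  duration_x2
action                       
view         498          996
click        167          334
Hence 996.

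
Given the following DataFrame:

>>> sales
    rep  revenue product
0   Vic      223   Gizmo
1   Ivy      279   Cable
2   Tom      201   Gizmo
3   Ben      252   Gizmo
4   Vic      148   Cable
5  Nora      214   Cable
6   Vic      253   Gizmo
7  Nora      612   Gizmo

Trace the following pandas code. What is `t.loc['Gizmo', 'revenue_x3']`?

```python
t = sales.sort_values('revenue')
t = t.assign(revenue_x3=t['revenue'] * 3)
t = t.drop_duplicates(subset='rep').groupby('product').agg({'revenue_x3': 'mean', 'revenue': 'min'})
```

679.5

sort by revenue:
    rep  revenue product
4   Vic      148   Cable
2   Tom      201   Gizmo
5  Nora      214   Cable
0   Vic      223   Gizmo
3   Ben      252   Gizmo
6   Vic      253   Gizmo
1   Ivy      279   Cable
7  Nora      612   Gizmo
add column revenue_x3 = t['revenue'] * 3:
    rep  revenue product  revenue_x3
4   Vic      148   Cable         444
2   Tom      201   Gizmo         603
5  Nora      214   Cable         642
0   Vic      223   Gizmo         669
3   Ben      252   Gizmo         756
6   Vic      253   Gizmo         759
1   Ivy      279   Cable         837
7  Nora      612   Gizmo        1836
drop duplicate rep (keep=first):
    rep  revenue product  revenue_x3
4   Vic      148   Cable         444
2   Tom      201   Gizmo         603
5  Nora      214   Cable         642
3   Ben      252   Gizmo         756
1   Ivy      279   Cable         837
group by product: mean(revenue_x3), min(revenue):
         revenue_x3  revenue
product                     
Cable         641.0      148
Gizmo         679.5      201
The value at row 'Gizmo', column 'revenue_x3' is 679.5.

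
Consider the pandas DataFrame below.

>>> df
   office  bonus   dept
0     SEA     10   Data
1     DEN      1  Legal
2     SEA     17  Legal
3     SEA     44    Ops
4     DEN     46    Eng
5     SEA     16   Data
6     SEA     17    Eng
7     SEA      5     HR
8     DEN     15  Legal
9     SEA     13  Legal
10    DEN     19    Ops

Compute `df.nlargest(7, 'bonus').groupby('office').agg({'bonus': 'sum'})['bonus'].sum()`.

take 7 rows with largest bonus:
   office  bonus   dept
4     DEN     46    Eng
3     SEA     44    Ops
10    DEN     19    Ops
2     SEA     17  Legal
6     SEA     17    Eng
5     SEA     16   Data
8     DEN     15  Legal
group by office, sum of bonus:
        bonus
office       
DEN        80
SEA        94

174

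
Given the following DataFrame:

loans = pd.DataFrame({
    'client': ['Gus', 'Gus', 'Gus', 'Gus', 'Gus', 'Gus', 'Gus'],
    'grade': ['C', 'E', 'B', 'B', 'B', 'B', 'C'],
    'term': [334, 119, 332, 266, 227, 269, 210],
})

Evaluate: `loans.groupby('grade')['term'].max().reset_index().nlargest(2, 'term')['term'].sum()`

666

group by grade, max of term:
grade
B    332
C    334
E    119
Name: term, dtype: int64
reset_index():
  grade  term
0     B   332
1     C   334
2     E   119
take 2 rows with largest term:
  grade  term
1     C   334
0     B   332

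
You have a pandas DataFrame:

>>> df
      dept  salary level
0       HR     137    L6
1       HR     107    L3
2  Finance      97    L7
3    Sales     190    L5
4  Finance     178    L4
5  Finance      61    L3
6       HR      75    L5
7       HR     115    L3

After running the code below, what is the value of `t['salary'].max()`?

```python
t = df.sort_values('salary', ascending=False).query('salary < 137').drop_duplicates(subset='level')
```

sort by salary descending:
      dept  salary level
3    Sales     190    L5
4  Finance     178    L4
0       HR     137    L6
7       HR     115    L3
1       HR     107    L3
2  Finance      97    L7
6       HR      75    L5
5  Finance      61    L3
filter rows where salary < 137:
      dept  salary level
7       HR     115    L3
1       HR     107    L3
2  Finance      97    L7
6       HR      75    L5
5  Finance      61    L3
drop duplicate level (keep=first):
      dept  salary level
7       HR     115    L3
2  Finance      97    L7
6       HR      75    L5
The max of column 'salary' is 115.

115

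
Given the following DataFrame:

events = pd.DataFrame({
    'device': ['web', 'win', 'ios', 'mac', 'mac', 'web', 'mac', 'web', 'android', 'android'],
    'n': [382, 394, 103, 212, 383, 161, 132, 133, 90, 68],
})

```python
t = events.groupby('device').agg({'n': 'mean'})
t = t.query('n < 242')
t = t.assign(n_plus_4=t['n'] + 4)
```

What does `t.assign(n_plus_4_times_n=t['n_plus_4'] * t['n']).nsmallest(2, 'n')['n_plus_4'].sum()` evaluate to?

190.0

group by device, mean of n:
                  n
device             
android   79.000000
ios      103.000000
mac      242.333333
web      225.333333
win      394.000000
filter rows where n < 242:
                  n
device             
android   79.000000
ios      103.000000
web      225.333333
add column n_plus_4 = t['n'] + 4:
                  n    n_plus_4
device                         
android   79.000000   83.000000
ios      103.000000  107.000000
web      225.333333  229.333333
add column n_plus_4_times_n = t['n_plus_4'] * t['n']:
                  n    n_plus_4  n_plus_4_times_n
device                                           
android   79.000000   83.000000       6557.000000
ios      103.000000  107.000000      11021.000000
web      225.333333  229.333333      51676.444444
take 2 rows with smallest n:
             n  n_plus_4  n_plus_4_times_n
device                                    
android   79.0      83.0            6557.0
ios      103.0     107.0           11021.0
Reading off the sum of column 'n_plus_4', we get 190.0.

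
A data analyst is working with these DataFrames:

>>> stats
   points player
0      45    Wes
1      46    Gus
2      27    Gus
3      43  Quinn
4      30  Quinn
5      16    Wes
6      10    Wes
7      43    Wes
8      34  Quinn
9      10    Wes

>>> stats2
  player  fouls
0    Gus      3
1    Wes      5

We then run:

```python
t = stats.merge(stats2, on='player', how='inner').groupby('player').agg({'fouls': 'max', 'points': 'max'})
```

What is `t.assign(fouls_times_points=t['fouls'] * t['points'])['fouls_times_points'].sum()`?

merge on 'player' (how='inner') → 7 rows:
   points player  fouls
0      45    Wes      5
1      46    Gus      3
2      27    Gus      3
3      16    Wes      5
4      10    Wes      5
5      43    Wes      5
6      10    Wes      5
group by player: max(fouls), max(points):
        fouls  points
player               
Gus         3      46
Wes         5      45
add column fouls_times_points = t['fouls'] * t['points']:
        fouls  points  fouls_times_points
player                                   
Gus         3      46                 138
Wes         5      45                 225
Hence 363.

363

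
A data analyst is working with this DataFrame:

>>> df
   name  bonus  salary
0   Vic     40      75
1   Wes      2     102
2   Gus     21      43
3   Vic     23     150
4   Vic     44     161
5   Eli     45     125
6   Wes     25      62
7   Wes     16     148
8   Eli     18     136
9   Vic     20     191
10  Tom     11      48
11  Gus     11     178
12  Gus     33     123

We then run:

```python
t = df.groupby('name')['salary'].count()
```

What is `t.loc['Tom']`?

1

group by name, count of salary:
name
Eli    2
Gus    3
Tom    1
Vic    4
Wes    3
Name: salary, dtype: int64
value at index 'Tom' → 1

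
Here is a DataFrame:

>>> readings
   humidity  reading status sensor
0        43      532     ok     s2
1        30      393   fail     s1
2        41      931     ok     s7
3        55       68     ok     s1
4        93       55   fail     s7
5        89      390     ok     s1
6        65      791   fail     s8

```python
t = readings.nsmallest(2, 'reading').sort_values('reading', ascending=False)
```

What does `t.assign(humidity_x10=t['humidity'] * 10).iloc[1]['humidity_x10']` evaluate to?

930

take 2 rows with smallest reading:
   humidity  reading status sensor
4        93       55   fail     s7
3        55       68     ok     s1
sort by reading descending:
   humidity  reading status sensor
3        55       68     ok     s1
4        93       55   fail     s7
add column humidity_x10 = t['humidity'] * 10:
   humidity  reading status sensor  humidity_x10
3        55       68     ok     s1           550
4        93       55   fail     s7           930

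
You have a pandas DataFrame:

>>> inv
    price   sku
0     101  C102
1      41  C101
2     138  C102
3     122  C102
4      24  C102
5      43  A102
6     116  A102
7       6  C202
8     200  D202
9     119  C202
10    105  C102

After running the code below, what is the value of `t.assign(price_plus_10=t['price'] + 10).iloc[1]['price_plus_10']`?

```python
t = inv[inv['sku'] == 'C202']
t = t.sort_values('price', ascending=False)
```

filter rows where sku == 'C202':
   price   sku
7      6  C202
9    119  C202
sort by price descending:
   price   sku
9    119  C202
7      6  C202
add column price_plus_10 = t['price'] + 10:
   price   sku  price_plus_10
9    119  C202            129
7      6  C202             16

16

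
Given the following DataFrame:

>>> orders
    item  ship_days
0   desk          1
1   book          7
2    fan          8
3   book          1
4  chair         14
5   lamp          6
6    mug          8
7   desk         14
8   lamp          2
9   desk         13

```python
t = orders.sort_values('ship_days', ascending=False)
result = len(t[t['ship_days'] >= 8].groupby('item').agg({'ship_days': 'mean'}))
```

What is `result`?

4

sort by ship_days descending:
    item  ship_days
4  chair         14
7   desk         14
9   desk         13
2    fan          8
6    mug          8
1   book          7
5   lamp          6
8   lamp          2
0   desk          1
3   book          1
filter rows where ship_days >= 8:
    item  ship_days
4  chair         14
7   desk         14
9   desk         13
2    fan          8
6    mug          8
group by item, mean of ship_days:
       ship_days
item            
chair       14.0
desk        13.5
fan          8.0
mug          8.0
The number of rows is 4.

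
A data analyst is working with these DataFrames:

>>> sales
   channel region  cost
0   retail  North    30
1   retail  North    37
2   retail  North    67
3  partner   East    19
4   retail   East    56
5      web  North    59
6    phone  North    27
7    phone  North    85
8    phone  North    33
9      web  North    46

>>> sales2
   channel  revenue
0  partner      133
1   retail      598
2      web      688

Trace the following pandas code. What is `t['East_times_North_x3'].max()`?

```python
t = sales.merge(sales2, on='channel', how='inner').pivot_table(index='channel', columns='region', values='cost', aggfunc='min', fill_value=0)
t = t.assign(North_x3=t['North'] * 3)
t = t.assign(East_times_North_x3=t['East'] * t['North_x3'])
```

merge on 'channel' (how='inner') → 7 rows:
   channel region  cost  revenue
0   retail  North    30      598
1   retail  North    37      598
2   retail  North    67      598
3  partner   East    19      133
4   retail   East    56      598
5      web  North    59      688
6      web  North    46      688
pivot: rows=channel, cols=region, min(cost):
region   East  North
channel             
partner    19      0
retail     56     30
web         0     46
add column North_x3 = t['North'] * 3:
region   East  North  North_x3
channel                       
partner    19      0         0
retail     56     30        90
web         0     46       138
add column East_times_North_x3 = t['East'] * t['North_x3']:
region   East  North  North_x3  East_times_North_x3
channel                                            
partner    19      0         0                    0
retail     56     30        90                 5040
web         0     46       138                    0

5040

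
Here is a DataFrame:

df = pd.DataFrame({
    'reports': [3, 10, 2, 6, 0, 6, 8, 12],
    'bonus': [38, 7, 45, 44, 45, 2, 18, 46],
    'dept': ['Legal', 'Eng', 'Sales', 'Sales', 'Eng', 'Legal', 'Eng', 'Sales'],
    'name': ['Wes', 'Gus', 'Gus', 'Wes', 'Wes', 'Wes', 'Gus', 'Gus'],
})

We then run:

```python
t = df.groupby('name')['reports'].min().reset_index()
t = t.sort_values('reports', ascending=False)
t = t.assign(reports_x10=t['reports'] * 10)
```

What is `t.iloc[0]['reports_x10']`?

20

group by name, min of reports:
name
Gus    2
Wes    0
Name: reports, dtype: int64
reset_index():
  name  reports
0  Gus        2
1  Wes        0
sort by reports descending:
  name  reports
0  Gus        2
1  Wes        0
add column reports_x10 = t['reports'] * 10:
  name  reports  reports_x10
0  Gus        2           20
1  Wes        0            0
The value at position 0, column 'reports_x10' is 20.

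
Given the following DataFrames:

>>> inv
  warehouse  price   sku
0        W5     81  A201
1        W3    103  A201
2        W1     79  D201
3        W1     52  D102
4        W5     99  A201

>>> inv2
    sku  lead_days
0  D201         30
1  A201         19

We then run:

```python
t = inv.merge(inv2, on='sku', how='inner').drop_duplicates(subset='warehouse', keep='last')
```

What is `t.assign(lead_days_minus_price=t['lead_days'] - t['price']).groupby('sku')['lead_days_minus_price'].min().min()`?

merge on 'sku' (how='inner') → 4 rows:
  warehouse  price   sku  lead_days
0        W5     81  A201         19
1        W3    103  A201         19
2        W1     79  D201         30
3        W5     99  A201         19
drop duplicate warehouse (keep=last):
  warehouse  price   sku  lead_days
1        W3    103  A201         19
2        W1     79  D201         30
3        W5     99  A201         19
add column lead_days_minus_price = t['lead_days'] - t['price']:
  warehouse  price   sku  lead_days  lead_days_minus_price
1        W3    103  A201         19                    -84
2        W1     79  D201         30                    -49
3        W5     99  A201         19                    -80
group by sku, min of lead_days_minus_price:
sku
A201   -84
D201   -49
Name: lead_days_minus_price, dtype: int64
Then the min of the resulting series: -84

-84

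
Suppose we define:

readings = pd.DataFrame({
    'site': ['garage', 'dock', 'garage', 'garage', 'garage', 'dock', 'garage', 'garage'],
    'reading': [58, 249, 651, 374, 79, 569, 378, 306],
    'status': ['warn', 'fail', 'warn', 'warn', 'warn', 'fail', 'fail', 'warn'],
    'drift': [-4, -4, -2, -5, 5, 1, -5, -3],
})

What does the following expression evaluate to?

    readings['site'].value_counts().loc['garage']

value_counts of site:
site
garage    6
dock      2
Name: count, dtype: int64
So loc['garage'] = 6.

6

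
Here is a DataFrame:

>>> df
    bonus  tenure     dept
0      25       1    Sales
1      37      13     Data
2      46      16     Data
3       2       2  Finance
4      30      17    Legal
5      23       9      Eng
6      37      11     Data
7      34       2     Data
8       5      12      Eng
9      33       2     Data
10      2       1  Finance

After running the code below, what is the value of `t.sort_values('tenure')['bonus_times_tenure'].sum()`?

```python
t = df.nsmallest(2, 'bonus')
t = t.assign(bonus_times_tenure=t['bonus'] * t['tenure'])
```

6

take 2 rows with smallest bonus:
    bonus  tenure     dept
3       2       2  Finance
10      2       1  Finance
add column bonus_times_tenure = t['bonus'] * t['tenure']:
    bonus  tenure     dept  bonus_times_tenure
3       2       2  Finance                   4
10      2       1  Finance                   2
sort by tenure:
    bonus  tenure     dept  bonus_times_tenure
10      2       1  Finance                   2
3       2       2  Finance                   4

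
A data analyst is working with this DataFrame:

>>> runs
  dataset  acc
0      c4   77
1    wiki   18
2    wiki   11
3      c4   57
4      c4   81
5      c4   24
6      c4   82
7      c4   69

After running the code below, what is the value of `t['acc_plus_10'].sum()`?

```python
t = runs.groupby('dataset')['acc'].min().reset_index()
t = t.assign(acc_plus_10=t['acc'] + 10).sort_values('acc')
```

group by dataset, min of acc:
dataset
c4      24
wiki    11
Name: acc, dtype: int64
reset_index():
  dataset  acc
0      c4   24
1    wiki   11
add column acc_plus_10 = t['acc'] + 10:
  dataset  acc  acc_plus_10
0      c4   24           34
1    wiki   11           21
sort by acc:
  dataset  acc  acc_plus_10
1    wiki   11           21
0      c4   24           34
Finally, sum of column 'acc_plus_10' = 55.

55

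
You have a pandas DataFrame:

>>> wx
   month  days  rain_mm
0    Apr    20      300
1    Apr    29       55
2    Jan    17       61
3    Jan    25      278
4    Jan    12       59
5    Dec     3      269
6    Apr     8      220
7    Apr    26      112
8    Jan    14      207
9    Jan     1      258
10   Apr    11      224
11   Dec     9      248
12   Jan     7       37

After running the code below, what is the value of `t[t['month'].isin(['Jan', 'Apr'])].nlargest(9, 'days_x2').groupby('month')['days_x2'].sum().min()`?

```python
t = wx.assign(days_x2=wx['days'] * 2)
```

136

add column days_x2 = wx['days'] * 2:
   month  days  rain_mm  days_x2
0    Apr    20      300       40
1    Apr    29       55       58
2    Jan    17       61       34
3    Jan    25      278       50
4    Jan    12       59       24
5    Dec     3      269        6
6    Apr     8      220       16
7    Apr    26      112       52
8    Jan    14      207       28
9    Jan     1      258        2
10   Apr    11      224       22
11   Dec     9      248       18
12   Jan     7       37       14
filter rows where month in ['Jan', 'Apr']:
   month  days  rain_mm  days_x2
0    Apr    20      300       40
1    Apr    29       55       58
2    Jan    17       61       34
3    Jan    25      278       50
4    Jan    12       59       24
6    Apr     8      220       16
7    Apr    26      112       52
8    Jan    14      207       28
9    Jan     1      258        2
10   Apr    11      224       22
12   Jan     7       37       14
take 9 rows with largest days_x2:
   month  days  rain_mm  days_x2
1    Apr    29       55       58
7    Apr    26      112       52
3    Jan    25      278       50
0    Apr    20      300       40
2    Jan    17       61       34
8    Jan    14      207       28
4    Jan    12       59       24
10   Apr    11      224       22
6    Apr     8      220       16
group by month, sum of days_x2:
month
Apr    188
Jan    136
Name: days_x2, dtype: int64
min of the resulting series → 136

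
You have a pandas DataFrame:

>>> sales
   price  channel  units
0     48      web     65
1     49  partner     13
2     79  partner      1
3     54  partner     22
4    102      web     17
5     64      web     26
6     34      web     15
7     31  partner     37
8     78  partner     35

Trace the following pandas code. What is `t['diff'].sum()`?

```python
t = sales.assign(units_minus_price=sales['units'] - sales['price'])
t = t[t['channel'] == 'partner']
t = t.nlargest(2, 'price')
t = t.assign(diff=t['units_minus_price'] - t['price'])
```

add column units_minus_price = sales['units'] - sales['price']:
   price  channel  units  units_minus_price
0     48      web     65                 17
1     49  partner     13                -36
2     79  partner      1                -78
3     54  partner     22                -32
4    102      web     17                -85
5     64      web     26                -38
6     34      web     15                -19
7     31  partner     37                  6
8     78  partner     35                -43
filter rows where channel == 'partner':
   price  channel  units  units_minus_price
1     49  partner     13                -36
2     79  partner      1                -78
3     54  partner     22                -32
7     31  partner     37                  6
8     78  partner     35                -43
take 2 rows with largest price:
   price  channel  units  units_minus_price
2     79  partner      1                -78
8     78  partner     35                -43
add column diff = t['units_minus_price'] - t['price']:
   price  channel  units  units_minus_price  diff
2     79  partner      1                -78  -157
8     78  partner     35                -43  -121
Taking the sum of column 'diff' gives -278.

-278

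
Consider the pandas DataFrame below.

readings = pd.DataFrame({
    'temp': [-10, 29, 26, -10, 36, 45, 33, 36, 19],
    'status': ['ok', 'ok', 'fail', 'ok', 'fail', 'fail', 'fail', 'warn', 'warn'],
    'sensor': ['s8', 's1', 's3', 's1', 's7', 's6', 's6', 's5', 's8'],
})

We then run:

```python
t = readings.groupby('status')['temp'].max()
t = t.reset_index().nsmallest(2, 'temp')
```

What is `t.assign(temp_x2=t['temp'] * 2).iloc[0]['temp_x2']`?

58

group by status, max of temp:
status
fail    45
ok      29
warn    36
Name: temp, dtype: int64
reset_index():
  status  temp
0   fail    45
1     ok    29
2   warn    36
take 2 rows with smallest temp:
  status  temp
1     ok    29
2   warn    36
add column temp_x2 = t['temp'] * 2:
  status  temp  temp_x2
1     ok    29       58
2   warn    36       72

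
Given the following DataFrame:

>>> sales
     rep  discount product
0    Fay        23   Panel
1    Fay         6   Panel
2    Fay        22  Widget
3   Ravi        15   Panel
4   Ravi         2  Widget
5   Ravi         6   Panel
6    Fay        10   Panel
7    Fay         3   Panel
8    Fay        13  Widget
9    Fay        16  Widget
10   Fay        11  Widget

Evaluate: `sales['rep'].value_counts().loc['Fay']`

value_counts of rep:
rep
Fay     8
Ravi    3
Name: count, dtype: int64
Hence 8.

8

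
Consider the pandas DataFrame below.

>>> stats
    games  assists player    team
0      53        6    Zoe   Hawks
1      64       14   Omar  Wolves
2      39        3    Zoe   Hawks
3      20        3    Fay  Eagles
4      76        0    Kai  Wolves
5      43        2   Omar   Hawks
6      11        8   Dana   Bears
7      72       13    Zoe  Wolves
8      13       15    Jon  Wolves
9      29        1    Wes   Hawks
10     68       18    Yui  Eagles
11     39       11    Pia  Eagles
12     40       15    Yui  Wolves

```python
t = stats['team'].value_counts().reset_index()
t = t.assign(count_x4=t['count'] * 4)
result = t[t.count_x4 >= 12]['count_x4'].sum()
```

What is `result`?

48

value_counts of team:
team
Wolves    5
Hawks     4
Eagles    3
Bears     1
Name: count, dtype: int64
reset_index():
     team  count
0  Wolves      5
1   Hawks      4
2  Eagles      3
3   Bears      1
add column count_x4 = t['count'] * 4:
     team  count  count_x4
0  Wolves      5        20
1   Hawks      4        16
2  Eagles      3        12
3   Bears      1         4
filter rows where count_x4 >= 12:
     team  count  count_x4
0  Wolves      5        20
1   Hawks      4        16
2  Eagles      3        12
Reading off the sum of column 'count_x4', we get 48.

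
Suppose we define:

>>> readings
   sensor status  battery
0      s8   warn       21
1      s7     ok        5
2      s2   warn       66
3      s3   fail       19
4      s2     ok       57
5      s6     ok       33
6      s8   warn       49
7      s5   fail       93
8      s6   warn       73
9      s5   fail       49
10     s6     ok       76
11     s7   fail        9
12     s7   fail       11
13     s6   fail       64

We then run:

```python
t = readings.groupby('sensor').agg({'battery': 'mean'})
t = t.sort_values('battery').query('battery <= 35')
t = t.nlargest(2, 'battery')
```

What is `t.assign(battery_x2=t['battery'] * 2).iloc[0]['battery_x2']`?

group by sensor, mean of battery:
          battery
sensor           
s2      61.500000
s3      19.000000
s5      71.000000
s6      61.500000
s7       8.333333
s8      35.000000
sort by battery:
          battery
sensor           
s7       8.333333
s3      19.000000
s8      35.000000
s2      61.500000
s6      61.500000
s5      71.000000
filter rows where battery <= 35:
          battery
sensor           
s7       8.333333
s3      19.000000
s8      35.000000
take 2 rows with largest battery:
        battery
sensor         
s8         35.0
s3         19.0
add column battery_x2 = t['battery'] * 2:
        battery  battery_x2
sensor                     
s8         35.0        70.0
s3         19.0        38.0

70.0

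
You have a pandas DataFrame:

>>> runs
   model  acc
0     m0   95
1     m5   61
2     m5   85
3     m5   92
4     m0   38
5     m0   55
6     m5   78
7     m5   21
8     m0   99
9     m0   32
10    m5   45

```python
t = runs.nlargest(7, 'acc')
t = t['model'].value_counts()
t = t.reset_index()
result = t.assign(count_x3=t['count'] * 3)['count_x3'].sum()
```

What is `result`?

21

take 7 rows with largest acc:
  model  acc
8    m0   99
0    m0   95
3    m5   92
2    m5   85
6    m5   78
1    m5   61
5    m0   55
value_counts of model:
model
m5    4
m0    3
Name: count, dtype: int64
reset_index():
  model  count
0    m5      4
1    m0      3
add column count_x3 = t['count'] * 3:
  model  count  count_x3
0    m5      4        12
1    m0      3         9
The sum of column 'count_x3' is 21.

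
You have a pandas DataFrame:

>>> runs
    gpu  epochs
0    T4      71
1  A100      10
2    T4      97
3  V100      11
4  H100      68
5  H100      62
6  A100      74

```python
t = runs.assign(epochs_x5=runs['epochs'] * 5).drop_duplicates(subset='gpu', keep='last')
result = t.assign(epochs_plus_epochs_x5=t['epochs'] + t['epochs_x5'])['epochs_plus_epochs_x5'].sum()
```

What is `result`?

1464

add column epochs_x5 = runs['epochs'] * 5:
    gpu  epochs  epochs_x5
0    T4      71        355
1  A100      10         50
2    T4      97        485
3  V100      11         55
4  H100      68        340
5  H100      62        310
6  A100      74        370
drop duplicate gpu (keep=last):
    gpu  epochs  epochs_x5
2    T4      97        485
3  V100      11         55
5  H100      62        310
6  A100      74        370
add column epochs_plus_epochs_x5 = t['epochs'] + t['epochs_x5']:
    gpu  epochs  epochs_x5  epochs_plus_epochs_x5
2    T4      97        485                    582
3  V100      11         55                     66
5  H100      62        310                    372
6  A100      74        370                    444
Finally, sum of column 'epochs_plus_epochs_x5' = 1464.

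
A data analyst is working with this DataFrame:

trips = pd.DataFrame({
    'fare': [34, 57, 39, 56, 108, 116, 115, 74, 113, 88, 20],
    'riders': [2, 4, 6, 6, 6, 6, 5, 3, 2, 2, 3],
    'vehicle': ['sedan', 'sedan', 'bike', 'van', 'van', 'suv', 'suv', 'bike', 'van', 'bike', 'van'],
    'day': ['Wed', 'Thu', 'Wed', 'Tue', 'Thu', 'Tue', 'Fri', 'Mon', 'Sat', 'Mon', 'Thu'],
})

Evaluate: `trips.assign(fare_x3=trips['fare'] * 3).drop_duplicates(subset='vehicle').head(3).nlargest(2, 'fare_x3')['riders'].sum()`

add column fare_x3 = trips['fare'] * 3:
    fare  riders vehicle  day  fare_x3
0     34       2   sedan  Wed      102
1     57       4   sedan  Thu      171
2     39       6    bike  Wed      117
3     56       6     van  Tue      168
4    108       6     van  Thu      324
5    116       6     suv  Tue      348
6    115       5     suv  Fri      345
7     74       3    bike  Mon      222
8    113       2     van  Sat      339
9     88       2    bike  Mon      264
10    20       3     van  Thu       60
drop duplicate vehicle (keep=first):
   fare  riders vehicle  day  fare_x3
0    34       2   sedan  Wed      102
2    39       6    bike  Wed      117
3    56       6     van  Tue      168
5   116       6     suv  Tue      348
take first 3 rows:
   fare  riders vehicle  day  fare_x3
0    34       2   sedan  Wed      102
2    39       6    bike  Wed      117
3    56       6     van  Tue      168
take 2 rows with largest fare_x3:
   fare  riders vehicle  day  fare_x3
3    56       6     van  Tue      168
2    39       6    bike  Wed      117
Finally, sum of column 'riders' = 12.

12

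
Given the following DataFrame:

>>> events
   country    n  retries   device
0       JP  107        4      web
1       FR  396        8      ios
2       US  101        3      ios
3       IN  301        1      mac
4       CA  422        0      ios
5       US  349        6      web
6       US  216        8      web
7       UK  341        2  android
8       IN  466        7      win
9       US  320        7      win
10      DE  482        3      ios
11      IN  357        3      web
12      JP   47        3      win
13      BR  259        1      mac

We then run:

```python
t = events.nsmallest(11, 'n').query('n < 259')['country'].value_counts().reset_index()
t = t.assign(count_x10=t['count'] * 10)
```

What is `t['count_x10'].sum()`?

take 11 rows with smallest n:
   country    n  retries   device
12      JP   47        3      win
2       US  101        3      ios
0       JP  107        4      web
6       US  216        8      web
13      BR  259        1      mac
3       IN  301        1      mac
9       US  320        7      win
7       UK  341        2  android
5       US  349        6      web
11      IN  357        3      web
1       FR  396        8      ios
filter rows where n < 259:
   country    n  retries device
12      JP   47        3    win
2       US  101        3    ios
0       JP  107        4    web
6       US  216        8    web
value_counts of country:
country
JP    2
US    2
Name: count, dtype: int64
reset_index():
  country  count
0      JP      2
1      US      2
add column count_x10 = t['count'] * 10:
  country  count  count_x10
0      JP      2         20
1      US      2         20
The sum of column 'count_x10' is 40.

40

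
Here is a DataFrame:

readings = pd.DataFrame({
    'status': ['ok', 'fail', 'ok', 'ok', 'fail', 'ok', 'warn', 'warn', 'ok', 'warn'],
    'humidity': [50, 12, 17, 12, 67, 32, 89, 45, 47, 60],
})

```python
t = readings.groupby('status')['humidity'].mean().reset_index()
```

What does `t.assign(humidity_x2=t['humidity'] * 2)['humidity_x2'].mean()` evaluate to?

90.5111111111

group by status, mean of humidity:
status
fail    39.500000
ok      31.600000
warn    64.666667
Name: humidity, dtype: float64
reset_index():
  status   humidity
0   fail  39.500000
1     ok  31.600000
2   warn  64.666667
add column humidity_x2 = t['humidity'] * 2:
  status   humidity  humidity_x2
0   fail  39.500000    79.000000
1     ok  31.600000    63.200000
2   warn  64.666667   129.333333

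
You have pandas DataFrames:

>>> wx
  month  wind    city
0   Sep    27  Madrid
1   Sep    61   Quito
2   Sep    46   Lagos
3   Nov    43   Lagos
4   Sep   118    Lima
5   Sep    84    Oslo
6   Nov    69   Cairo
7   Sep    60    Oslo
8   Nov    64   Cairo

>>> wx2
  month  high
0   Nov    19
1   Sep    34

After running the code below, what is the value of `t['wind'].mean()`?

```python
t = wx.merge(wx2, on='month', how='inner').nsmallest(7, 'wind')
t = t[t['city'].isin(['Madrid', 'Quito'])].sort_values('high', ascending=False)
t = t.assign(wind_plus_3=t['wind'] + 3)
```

merge on 'month' (how='inner') → 9 rows:
  month  wind    city  high
0   Sep    27  Madrid    34
1   Sep    61   Quito    34
2   Sep    46   Lagos    34
3   Nov    43   Lagos    19
4   Sep   118    Lima    34
5   Sep    84    Oslo    34
6   Nov    69   Cairo    19
7   Sep    60    Oslo    34
8   Nov    64   Cairo    19
take 7 rows with smallest wind:
  month  wind    city  high
0   Sep    27  Madrid    34
3   Nov    43   Lagos    19
2   Sep    46   Lagos    34
7   Sep    60    Oslo    34
1   Sep    61   Quito    34
8   Nov    64   Cairo    19
6   Nov    69   Cairo    19
filter rows where city in ['Madrid', 'Quito']:
  month  wind    city  high
0   Sep    27  Madrid    34
1   Sep    61   Quito    34
sort by high descending:
  month  wind    city  high
0   Sep    27  Madrid    34
1   Sep    61   Quito    34
add column wind_plus_3 = t['wind'] + 3:
  month  wind    city  high  wind_plus_3
0   Sep    27  Madrid    34           30
1   Sep    61   Quito    34           64
Hence 44.0.

44.0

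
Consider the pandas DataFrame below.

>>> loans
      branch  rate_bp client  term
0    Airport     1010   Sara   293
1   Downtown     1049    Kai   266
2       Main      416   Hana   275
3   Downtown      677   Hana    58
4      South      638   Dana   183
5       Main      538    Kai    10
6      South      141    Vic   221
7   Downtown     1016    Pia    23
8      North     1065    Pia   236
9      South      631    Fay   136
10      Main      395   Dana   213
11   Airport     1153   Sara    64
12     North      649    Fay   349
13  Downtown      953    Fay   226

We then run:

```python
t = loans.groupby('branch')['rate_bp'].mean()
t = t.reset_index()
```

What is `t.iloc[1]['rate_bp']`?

group by branch, mean of rate_bp:
branch
Airport     1081.500000
Downtown     923.750000
Main         449.666667
North        857.000000
South        470.000000
Name: rate_bp, dtype: float64
reset_index():
     branch      rate_bp
0   Airport  1081.500000
1  Downtown   923.750000
2      Main   449.666667
3     North   857.000000
4     South   470.000000
Then the value at position 1, column 'rate_bp': 923.75

923.75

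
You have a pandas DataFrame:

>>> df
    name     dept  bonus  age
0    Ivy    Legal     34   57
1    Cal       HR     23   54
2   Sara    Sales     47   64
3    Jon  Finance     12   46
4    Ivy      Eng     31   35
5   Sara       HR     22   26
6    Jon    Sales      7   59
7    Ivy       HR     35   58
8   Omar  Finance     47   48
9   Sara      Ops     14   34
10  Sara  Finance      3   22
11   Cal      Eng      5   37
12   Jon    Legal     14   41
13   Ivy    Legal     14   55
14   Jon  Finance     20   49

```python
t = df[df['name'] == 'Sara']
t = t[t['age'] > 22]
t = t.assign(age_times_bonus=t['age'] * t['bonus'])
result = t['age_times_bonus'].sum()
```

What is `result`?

filter rows where name == 'Sara':
    name     dept  bonus  age
2   Sara    Sales     47   64
5   Sara       HR     22   26
9   Sara      Ops     14   34
10  Sara  Finance      3   22
filter rows where age > 22:
   name   dept  bonus  age
2  Sara  Sales     47   64
5  Sara     HR     22   26
9  Sara    Ops     14   34
add column age_times_bonus = t['age'] * t['bonus']:
   name   dept  bonus  age  age_times_bonus
2  Sara  Sales     47   64             3008
5  Sara     HR     22   26              572
9  Sara    Ops     14   34              476
Hence 4056.

4056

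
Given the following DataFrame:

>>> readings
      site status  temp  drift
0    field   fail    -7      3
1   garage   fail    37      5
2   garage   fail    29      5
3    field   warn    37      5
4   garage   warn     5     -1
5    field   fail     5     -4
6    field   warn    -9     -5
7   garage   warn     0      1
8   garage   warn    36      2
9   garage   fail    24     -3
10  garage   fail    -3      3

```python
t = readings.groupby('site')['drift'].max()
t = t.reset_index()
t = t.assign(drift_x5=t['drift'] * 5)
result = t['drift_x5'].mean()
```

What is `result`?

25.0

group by site, max of drift:
site
field     5
garage    5
Name: drift, dtype: int64
reset_index():
     site  drift
0   field      5
1  garage      5
add column drift_x5 = t['drift'] * 5:
     site  drift  drift_x5
0   field      5        25
1  garage      5        25
So mean() = 25.0.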